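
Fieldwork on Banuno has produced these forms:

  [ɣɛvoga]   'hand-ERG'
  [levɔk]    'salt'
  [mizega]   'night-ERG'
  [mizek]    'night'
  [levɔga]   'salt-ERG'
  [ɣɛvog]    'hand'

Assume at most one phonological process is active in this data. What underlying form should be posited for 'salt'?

'salt' shows [g] ~ [k] at the end of the stem ([levɔga] vs [levɔk]).
If /g/ were underlying and a rule turned it into [k] in isolation, 'hand' would also alternate; but it has [g] in both [ɣɛvoga] and [ɣɛvog].
The alternation reflects intervocalic voicing: voiceless stops become voiced between vowels. /k/ is underlying.
The underlying form of 'salt' is therefore /levɔk/.

/levɔk/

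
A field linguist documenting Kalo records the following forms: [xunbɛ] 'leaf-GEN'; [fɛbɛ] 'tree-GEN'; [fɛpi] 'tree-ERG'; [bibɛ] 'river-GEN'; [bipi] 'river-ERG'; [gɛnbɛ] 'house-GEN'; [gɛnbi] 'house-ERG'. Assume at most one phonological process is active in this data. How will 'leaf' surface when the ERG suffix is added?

The ERG morpheme has two allomorphs, [-bi] and [-pi].
The GEN suffix, which begins with [b], is invariant after every stem; so [b] is not altered by any rule here.
The ERG suffix is therefore /-pi/ underlyingly, with post-nasal voicing: voiceless stops become voiced after a nasal.
After 'leaf', which ends in a nasal, the suffix surfaces as [-bi], giving [xunbi].

[xunbi]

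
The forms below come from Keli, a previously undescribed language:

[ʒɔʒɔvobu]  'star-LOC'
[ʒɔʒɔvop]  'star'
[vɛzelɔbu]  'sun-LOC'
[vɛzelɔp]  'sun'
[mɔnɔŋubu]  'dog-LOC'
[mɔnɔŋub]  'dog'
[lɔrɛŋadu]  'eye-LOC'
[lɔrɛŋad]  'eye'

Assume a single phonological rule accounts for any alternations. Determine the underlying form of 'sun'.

/vɛzelɔp/

In [vɛzelɔbu] and [vɛzelɔp] the final segment of 'sun' alternates: [b] ~ [p].
The stem 'dog' ([mɔnɔŋubu], [mɔnɔŋub]) shows [b] unchanged in both environments, so [b] cannot be basic with [p] derived in isolation.
So /p/ is underlying, and a rule of intervocalic voicing — voiceless stops become voiced between vowels — gives [b].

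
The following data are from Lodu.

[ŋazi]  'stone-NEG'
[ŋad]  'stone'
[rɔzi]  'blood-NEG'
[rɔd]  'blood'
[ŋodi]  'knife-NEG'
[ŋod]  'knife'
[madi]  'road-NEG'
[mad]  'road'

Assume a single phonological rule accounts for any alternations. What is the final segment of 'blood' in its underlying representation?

'blood' shows [z] ~ [d] at the end of the stem ([rɔzi] vs [rɔd]).
The stem 'road' ([madi], [mad]) shows [d] unchanged in both environments, so [d] cannot be basic with [z] derived before the NEG suffix.
Therefore /z/ is basic and [d] is derived by word-final hardening (voiced fricatives become stops word-finally).

/z/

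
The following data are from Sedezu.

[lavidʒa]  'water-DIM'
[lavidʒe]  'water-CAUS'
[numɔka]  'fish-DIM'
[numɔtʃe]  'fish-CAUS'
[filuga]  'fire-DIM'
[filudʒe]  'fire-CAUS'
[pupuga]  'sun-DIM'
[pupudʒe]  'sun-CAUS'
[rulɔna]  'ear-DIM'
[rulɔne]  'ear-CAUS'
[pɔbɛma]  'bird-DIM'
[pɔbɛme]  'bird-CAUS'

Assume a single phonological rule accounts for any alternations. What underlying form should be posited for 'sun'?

/pupug/

The root 'sun' surfaces as [pupuga] and [pupudʒe], with a stem-final [g] ~ [dʒ] alternation.
But 'water' keeps [dʒ] in both environments ([lavidʒa], [lavidʒe]), so there is no rule changing /dʒ/ to [g] before the DIM suffix.
The alternation reflects palatalization before a front vowel: /k/ and /g/ become palato-alveolar [tʃ] and [dʒ] before a front vowel. /g/ is underlying.
So 'sun' = /pupug/.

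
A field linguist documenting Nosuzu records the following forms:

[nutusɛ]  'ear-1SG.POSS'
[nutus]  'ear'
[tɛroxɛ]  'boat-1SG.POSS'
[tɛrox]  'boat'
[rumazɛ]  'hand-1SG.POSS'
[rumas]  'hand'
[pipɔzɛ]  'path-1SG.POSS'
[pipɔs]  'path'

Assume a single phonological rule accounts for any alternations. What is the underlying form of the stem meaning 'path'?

The root 'path' surfaces as [pipɔzɛ] and [pipɔs], with a stem-final [z] ~ [s] alternation.
The stem 'ear' ([nutusɛ], [nutus]) shows [s] unchanged in both environments, so [s] cannot be basic with [z] derived before the 1SG.POSS suffix.
So /z/ is underlying, and a rule of word-final obstruent devoicing — voiced obstruents become voiceless word-finally — gives [s].
So 'path' = /pipɔz/.

/pipɔz/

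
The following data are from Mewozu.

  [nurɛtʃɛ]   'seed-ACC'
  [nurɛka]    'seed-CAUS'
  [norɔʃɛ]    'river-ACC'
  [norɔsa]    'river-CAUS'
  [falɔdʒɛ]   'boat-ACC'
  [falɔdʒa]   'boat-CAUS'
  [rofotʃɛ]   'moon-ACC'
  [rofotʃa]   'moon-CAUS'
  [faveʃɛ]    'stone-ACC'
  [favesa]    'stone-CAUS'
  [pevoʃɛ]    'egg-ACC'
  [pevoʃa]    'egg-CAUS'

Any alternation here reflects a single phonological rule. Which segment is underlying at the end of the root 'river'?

In [norɔʃɛ] and [norɔsa] the final segment of 'river' alternates: [ʃ] ~ [s].
If /ʃ/ were underlying and a rule turned it into [s] before the CAUS suffix, 'egg' would also alternate; but it has [ʃ] in both [pevoʃɛ] and [pevoʃa].
The alternation reflects palatalization before a front vowel: /k/ and /s/ become palato-alveolar [tʃ] and [ʃ] before a front vowel. /s/ is underlying.

/s/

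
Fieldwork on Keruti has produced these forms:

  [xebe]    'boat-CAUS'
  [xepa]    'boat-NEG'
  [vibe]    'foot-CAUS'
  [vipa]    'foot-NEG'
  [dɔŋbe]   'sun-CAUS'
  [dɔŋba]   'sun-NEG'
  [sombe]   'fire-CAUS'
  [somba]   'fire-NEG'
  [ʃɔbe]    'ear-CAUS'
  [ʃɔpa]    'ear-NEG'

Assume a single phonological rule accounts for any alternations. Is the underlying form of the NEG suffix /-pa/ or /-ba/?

The NEG morpheme has two allomorphs, [-ba] and [-pa].
The CAUS suffix, which begins with [b], is invariant after every stem; so [b] is not altered by any rule here.
The NEG suffix is therefore /-pa/ underlyingly, with post-nasal voicing: voiceless stops become voiced after a nasal.

/-pa/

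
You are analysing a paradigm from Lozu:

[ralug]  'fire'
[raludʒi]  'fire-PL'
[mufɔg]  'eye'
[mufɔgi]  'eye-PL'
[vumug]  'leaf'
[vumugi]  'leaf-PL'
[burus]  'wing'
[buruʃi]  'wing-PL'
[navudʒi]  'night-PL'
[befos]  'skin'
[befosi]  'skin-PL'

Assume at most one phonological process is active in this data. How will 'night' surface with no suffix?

'fire' shows [g] ~ [dʒ] at the end of the stem ([ralug] vs [raludʒi]).
The stem 'eye' ([mufɔg], [mufɔgi]) shows [g] unchanged in both environments, so [g] cannot be basic with [dʒ] derived before the PL suffix.
The alternation reflects depalatalization: palato-alveolar /dʒ/ and /ʃ/ become [g] and [s] when no front vowel follows. /dʒ/ is underlying.
From [navudʒi] the stem 'night' is /navudʒ/; when no front vowel follows this yields [navug].

[navug]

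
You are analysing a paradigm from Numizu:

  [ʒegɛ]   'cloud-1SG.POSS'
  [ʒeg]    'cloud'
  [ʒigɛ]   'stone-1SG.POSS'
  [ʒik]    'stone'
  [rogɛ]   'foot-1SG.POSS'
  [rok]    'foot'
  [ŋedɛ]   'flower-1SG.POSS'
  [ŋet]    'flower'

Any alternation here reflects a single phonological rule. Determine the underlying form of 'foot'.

/rok/

In [rogɛ] and [rok] the final segment of 'foot' alternates: [g] ~ [k].
But 'cloud' keeps [g] in both environments ([ʒegɛ], [ʒeg]), so there is no rule changing /g/ to [k] in isolation.
The alternation reflects intervocalic voicing: voiceless stops become voiced between vowels. /k/ is underlying.
Hence 'foot' is /rok/ underlyingly.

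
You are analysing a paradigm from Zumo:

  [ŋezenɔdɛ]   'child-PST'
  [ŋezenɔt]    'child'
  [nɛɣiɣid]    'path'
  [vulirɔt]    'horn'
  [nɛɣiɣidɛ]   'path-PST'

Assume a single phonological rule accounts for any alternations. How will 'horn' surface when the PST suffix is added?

[vulirɔdɛ]

In [ŋezenɔdɛ] and [ŋezenɔt] the final segment of 'child' alternates: [d] ~ [t].
But 'path' keeps [d] in both environments ([nɛɣiɣidɛ], [nɛɣiɣid]), so there is no rule changing /d/ to [t] in isolation.
So /t/ is underlying, and a rule of intervocalic voicing — voiceless stops become voiced between vowels — gives [d].
The one attested form of 'horn', [vulirɔt], shows underlying /vulirɔt/. Applying the same rule between vowels gives [vulirɔdɛ].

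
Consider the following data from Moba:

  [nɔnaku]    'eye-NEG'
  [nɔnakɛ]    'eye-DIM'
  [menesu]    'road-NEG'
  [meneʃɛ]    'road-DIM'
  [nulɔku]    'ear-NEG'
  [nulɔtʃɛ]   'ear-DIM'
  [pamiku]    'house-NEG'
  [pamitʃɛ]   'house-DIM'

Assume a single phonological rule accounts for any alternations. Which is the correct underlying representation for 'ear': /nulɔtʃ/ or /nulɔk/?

/nulɔtʃ/

The stem for 'ear' ends in [k] in [nulɔku] but [tʃ] in [nulɔtʃɛ].
Compare 'eye', with invariant [k] in [nɔnaku] and [nɔnakɛ]: an analysis with underlying /k/ and a rule producing [tʃ] before the DIM suffix would wrongly predict alternation here too.
So /tʃ/ is underlying, and a rule of depalatalization — palato-alveolar /tʃ/ and /ʃ/ become [k] and [s] when no front vowel follows — gives [k].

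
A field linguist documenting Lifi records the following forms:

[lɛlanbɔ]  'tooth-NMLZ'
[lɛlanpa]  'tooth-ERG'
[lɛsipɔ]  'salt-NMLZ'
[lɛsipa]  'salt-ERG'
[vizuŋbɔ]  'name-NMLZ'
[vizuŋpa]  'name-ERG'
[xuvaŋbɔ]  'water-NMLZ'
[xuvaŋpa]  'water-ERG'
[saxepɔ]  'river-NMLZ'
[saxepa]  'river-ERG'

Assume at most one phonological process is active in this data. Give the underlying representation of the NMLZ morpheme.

The NMLZ morpheme has two allomorphs, [-bɔ] and [-pɔ].
The ERG suffix, which begins with [p], is invariant after every stem; so [p] is not altered by any rule here.
The NMLZ suffix is therefore /-bɔ/ underlyingly, with post-vocalic devoicing: voiced stops become voiceless after a vowel.

/-bɔ/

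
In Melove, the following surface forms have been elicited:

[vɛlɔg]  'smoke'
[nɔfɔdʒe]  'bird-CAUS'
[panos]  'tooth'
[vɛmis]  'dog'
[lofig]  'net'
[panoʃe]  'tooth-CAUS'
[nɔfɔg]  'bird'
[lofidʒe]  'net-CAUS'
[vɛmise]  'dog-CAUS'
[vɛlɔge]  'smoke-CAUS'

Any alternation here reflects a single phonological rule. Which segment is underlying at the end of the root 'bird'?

/dʒ/

The root 'bird' surfaces as [nɔfɔg] and [nɔfɔdʒe], with a stem-final [g] ~ [dʒ] alternation.
If /g/ were underlying and a rule turned it into [dʒ] before the CAUS suffix, 'smoke' would also alternate; but it has [g] in both [vɛlɔg] and [vɛlɔge].
The underlying segment must be /dʒ/; palato-alveolar /dʒ/ and /ʃ/ become [g] and [s] when no front vowel follows, yielding [g] there.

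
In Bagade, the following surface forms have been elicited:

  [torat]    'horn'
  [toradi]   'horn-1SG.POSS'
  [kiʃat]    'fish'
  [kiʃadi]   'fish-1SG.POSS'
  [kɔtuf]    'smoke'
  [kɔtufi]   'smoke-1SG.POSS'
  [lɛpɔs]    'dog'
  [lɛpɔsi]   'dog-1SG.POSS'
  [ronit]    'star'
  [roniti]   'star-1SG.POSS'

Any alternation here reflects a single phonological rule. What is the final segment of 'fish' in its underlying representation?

The root 'fish' surfaces as [kiʃat] and [kiʃadi], with a stem-final [t] ~ [d] alternation.
The stem 'star' ([ronit], [roniti]) shows [t] unchanged in both environments, so [t] cannot be basic with [d] derived before the 1SG.POSS suffix.
The alternation reflects word-final obstruent devoicing: voiced obstruents become voiceless word-finally. /d/ is underlying.

/d/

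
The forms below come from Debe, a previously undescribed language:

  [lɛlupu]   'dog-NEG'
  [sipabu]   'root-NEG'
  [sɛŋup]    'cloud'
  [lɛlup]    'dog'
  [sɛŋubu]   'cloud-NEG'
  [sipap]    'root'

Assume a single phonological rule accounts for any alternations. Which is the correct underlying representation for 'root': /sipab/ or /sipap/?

In [sipap] and [sipabu] the final segment of 'root' alternates: [p] ~ [b].
The stem 'dog' ([lɛlup], [lɛlupu]) shows [p] unchanged in both environments, so [p] cannot be basic with [b] derived before the NEG suffix.
The alternation reflects word-final obstruent devoicing: voiced obstruents become voiceless word-finally. /b/ is underlying.

/sipab/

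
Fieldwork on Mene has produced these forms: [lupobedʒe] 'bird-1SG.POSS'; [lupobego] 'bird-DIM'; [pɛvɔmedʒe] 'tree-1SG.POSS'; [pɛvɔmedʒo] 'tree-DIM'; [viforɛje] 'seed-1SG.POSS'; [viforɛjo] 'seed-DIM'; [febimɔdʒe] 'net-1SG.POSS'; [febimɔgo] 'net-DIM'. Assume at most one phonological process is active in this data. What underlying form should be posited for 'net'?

/febimɔg/

The root 'net' surfaces as [febimɔdʒe] and [febimɔgo], with a stem-final [dʒ] ~ [g] alternation.
Compare 'tree', with invariant [dʒ] in [pɛvɔmedʒe] and [pɛvɔmedʒo]: an analysis with underlying /dʒ/ and a rule producing [g] before the DIM suffix would wrongly predict alternation here too.
The underlying segment must be /g/; /g/ becomes palato-alveolar [dʒ] before a front vowel, yielding [dʒ] there.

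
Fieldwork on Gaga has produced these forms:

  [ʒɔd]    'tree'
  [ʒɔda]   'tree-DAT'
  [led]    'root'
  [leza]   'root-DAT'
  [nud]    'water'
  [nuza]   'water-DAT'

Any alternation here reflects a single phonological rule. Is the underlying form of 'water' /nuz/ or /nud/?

/nuz/

The stem for 'water' ends in [d] in [nud] but [z] in [nuza].
If /d/ were underlying and a rule turned it into [z] before the DAT suffix, 'tree' would also alternate; but it has [d] in both [ʒɔd] and [ʒɔda].
The alternation reflects word-final hardening: voiced fricatives become stops word-finally. /z/ is underlying.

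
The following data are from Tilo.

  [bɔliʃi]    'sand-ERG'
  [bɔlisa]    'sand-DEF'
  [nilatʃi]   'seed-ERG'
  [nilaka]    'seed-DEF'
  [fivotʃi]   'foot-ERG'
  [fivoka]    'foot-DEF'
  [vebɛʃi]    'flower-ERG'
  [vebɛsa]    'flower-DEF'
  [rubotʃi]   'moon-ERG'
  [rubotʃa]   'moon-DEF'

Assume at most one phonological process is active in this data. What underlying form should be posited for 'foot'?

/fivok/

The root 'foot' surfaces as [fivotʃi] and [fivoka], with a stem-final [tʃ] ~ [k] alternation.
The stem 'moon' ([rubotʃi], [rubotʃa]) shows [tʃ] unchanged in both environments, so [tʃ] cannot be basic with [k] derived before the DEF suffix.
Therefore /k/ is basic and [tʃ] is derived by palatalization before a front vowel (/k/ and /s/ become palato-alveolar [tʃ] and [ʃ] before a front vowel).
Hence 'foot' is /fivok/ underlyingly.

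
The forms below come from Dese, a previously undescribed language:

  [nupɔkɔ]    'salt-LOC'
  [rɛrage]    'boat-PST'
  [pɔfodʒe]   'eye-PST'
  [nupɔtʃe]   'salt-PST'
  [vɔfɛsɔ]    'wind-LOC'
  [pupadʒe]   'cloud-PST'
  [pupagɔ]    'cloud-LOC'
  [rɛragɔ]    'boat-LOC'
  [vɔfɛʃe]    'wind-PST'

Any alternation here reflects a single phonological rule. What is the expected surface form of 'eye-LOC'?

[pɔfogɔ]

The stem for 'cloud' ends in [g] in [pupagɔ] but [dʒ] in [pupadʒe].
The stem 'boat' ([rɛragɔ], [rɛrage]) shows [g] unchanged in both environments, so [g] cannot be basic with [dʒ] derived before the PST suffix.
Therefore /dʒ/ is basic and [g] is derived by depalatalization (palato-alveolar /tʃ/, /dʒ/ and /ʃ/ become [k], [g] and [s] when no front vowel follows).
From [pɔfodʒe] the stem 'eye' is /pɔfodʒ/; when no front vowel follows this yields [pɔfogɔ].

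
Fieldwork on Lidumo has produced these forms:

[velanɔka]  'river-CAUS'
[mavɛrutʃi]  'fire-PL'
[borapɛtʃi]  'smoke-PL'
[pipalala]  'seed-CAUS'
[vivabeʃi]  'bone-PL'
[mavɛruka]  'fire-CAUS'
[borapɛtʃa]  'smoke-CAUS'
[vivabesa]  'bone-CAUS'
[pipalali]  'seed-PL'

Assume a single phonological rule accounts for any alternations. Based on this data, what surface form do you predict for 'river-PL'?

The stem for 'fire' ends in [tʃ] in [mavɛrutʃi] but [k] in [mavɛruka].
But 'smoke' keeps [tʃ] in both environments ([borapɛtʃi], [borapɛtʃa]), so there is no rule changing /tʃ/ to [k] before the CAUS suffix.
The underlying segment must be /k/; /k/ and /s/ become palato-alveolar [tʃ] and [ʃ] before a front vowel, yielding [tʃ] there.
From [velanɔka] the stem 'river' is /velanɔk/; before a front vowel this yields [velanɔtʃi].

[velanɔtʃi]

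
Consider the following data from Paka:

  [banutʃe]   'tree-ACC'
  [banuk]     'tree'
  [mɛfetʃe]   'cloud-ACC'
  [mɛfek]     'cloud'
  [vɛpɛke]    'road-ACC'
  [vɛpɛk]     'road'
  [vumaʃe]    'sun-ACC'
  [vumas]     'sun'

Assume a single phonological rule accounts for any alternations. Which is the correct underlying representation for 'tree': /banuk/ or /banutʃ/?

In [banutʃe] and [banuk] the final segment of 'tree' alternates: [tʃ] ~ [k].
If /k/ were underlying and a rule turned it into [tʃ] before the ACC suffix, 'road' would also alternate; but it has [k] in both [vɛpɛke] and [vɛpɛk].
Therefore /tʃ/ is basic and [k] is derived by depalatalization (palato-alveolar /tʃ/ and /ʃ/ become [k] and [s] when no front vowel follows).

/banutʃ/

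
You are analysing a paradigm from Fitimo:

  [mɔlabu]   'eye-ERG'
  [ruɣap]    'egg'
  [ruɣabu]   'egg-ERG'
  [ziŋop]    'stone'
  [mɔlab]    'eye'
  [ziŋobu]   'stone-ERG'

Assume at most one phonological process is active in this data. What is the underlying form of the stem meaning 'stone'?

/ziŋop/

In [ziŋop] and [ziŋobu] the final segment of 'stone' alternates: [p] ~ [b].
The stem 'eye' ([mɔlab], [mɔlabu]) shows [b] unchanged in both environments, so [b] cannot be basic with [p] derived in isolation.
Therefore /p/ is basic and [b] is derived by intervocalic voicing (voiceless stops become voiced between vowels).
Hence 'stone' is /ziŋop/ underlyingly.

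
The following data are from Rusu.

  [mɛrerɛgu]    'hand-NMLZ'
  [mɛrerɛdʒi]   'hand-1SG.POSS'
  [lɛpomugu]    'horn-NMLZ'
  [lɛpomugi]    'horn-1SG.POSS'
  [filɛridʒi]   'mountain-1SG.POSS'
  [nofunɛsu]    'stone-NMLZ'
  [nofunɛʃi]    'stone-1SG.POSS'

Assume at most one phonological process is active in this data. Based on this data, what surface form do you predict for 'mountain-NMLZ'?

In [mɛrerɛgu] and [mɛrerɛdʒi] the final segment of 'hand' alternates: [g] ~ [dʒ].
Compare 'horn', with invariant [g] in [lɛpomugu] and [lɛpomugi]: an analysis with underlying /g/ and a rule producing [dʒ] before the 1SG.POSS suffix would wrongly predict alternation here too.
The alternation reflects depalatalization: palato-alveolar /dʒ/ and /ʃ/ become [g] and [s] when no front vowel follows. /dʒ/ is underlying.
From [filɛridʒi] the stem 'mountain' is /filɛridʒ/; when no front vowel follows this yields [filɛrigu].

[filɛrigu]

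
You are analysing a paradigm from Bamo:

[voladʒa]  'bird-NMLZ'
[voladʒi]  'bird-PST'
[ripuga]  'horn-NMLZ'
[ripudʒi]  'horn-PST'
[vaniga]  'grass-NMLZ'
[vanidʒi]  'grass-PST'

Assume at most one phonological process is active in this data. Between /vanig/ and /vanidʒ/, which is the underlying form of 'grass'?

/vanig/

The stem for 'grass' ends in [g] in [vaniga] but [dʒ] in [vanidʒi].
The stem 'bird' ([voladʒa], [voladʒi]) shows [dʒ] unchanged in both environments, so [dʒ] cannot be basic with [g] derived before the NMLZ suffix.
Therefore /g/ is basic and [dʒ] is derived by palatalization before a front vowel (/g/ becomes palato-alveolar [dʒ] before a front vowel).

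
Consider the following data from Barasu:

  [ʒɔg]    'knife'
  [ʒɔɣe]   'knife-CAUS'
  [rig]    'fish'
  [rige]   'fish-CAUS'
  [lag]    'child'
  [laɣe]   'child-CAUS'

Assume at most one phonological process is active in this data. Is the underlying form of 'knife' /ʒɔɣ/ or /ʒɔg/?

/ʒɔɣ/

The root 'knife' surfaces as [ʒɔg] and [ʒɔɣe], with a stem-final [g] ~ [ɣ] alternation.
Compare 'fish', with invariant [g] in [rig] and [rige]: an analysis with underlying /g/ and a rule producing [ɣ] before the CAUS suffix would wrongly predict alternation here too.
The underlying segment must be /ɣ/; voiced fricatives become stops word-finally, yielding [g] there.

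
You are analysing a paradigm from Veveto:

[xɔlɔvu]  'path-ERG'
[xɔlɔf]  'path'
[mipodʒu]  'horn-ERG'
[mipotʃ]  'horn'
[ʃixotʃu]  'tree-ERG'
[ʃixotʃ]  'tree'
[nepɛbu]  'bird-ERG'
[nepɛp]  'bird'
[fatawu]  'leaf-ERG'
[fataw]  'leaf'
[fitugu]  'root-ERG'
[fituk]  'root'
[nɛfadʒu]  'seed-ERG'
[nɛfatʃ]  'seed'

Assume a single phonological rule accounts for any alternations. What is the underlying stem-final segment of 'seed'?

The stem for 'seed' ends in [dʒ] in [nɛfadʒu] but [tʃ] in [nɛfatʃ].
Compare 'tree', with invariant [tʃ] in [ʃixotʃu] and [ʃixotʃ]: an analysis with underlying /tʃ/ and a rule producing [dʒ] before the ERG suffix would wrongly predict alternation here too.
So /dʒ/ is underlying, and a rule of word-final obstruent devoicing — voiced obstruents become voiceless word-finally — gives [tʃ].

/dʒ/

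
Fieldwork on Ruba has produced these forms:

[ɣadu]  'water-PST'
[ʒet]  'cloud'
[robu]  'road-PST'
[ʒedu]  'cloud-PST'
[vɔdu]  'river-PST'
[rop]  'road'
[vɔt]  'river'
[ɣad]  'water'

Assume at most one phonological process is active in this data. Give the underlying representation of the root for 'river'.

In [vɔdu] and [vɔt] the final segment of 'river' alternates: [d] ~ [t].
The stem 'water' ([ɣadu], [ɣad]) shows [d] unchanged in both environments, so [d] cannot be basic with [t] derived in isolation.
So /t/ is underlying, and a rule of intervocalic voicing — voiceless stops become voiced between vowels — gives [d].
Hence 'river' is /vɔt/ underlyingly.

/vɔt/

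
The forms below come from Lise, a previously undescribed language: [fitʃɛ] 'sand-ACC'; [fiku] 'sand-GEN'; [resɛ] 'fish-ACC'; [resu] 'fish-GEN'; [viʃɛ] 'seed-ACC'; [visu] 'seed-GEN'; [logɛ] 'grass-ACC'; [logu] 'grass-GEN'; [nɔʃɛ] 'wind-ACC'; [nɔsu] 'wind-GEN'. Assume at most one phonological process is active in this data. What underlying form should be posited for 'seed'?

/viʃ/

'seed' shows [ʃ] ~ [s] at the end of the stem ([viʃɛ] vs [visu]).
If /s/ were underlying and a rule turned it into [ʃ] before the ACC suffix, 'fish' would also alternate; but it has [s] in both [resɛ] and [resu].
The alternation reflects depalatalization: palato-alveolar /tʃ/ and /ʃ/ become [k] and [s] when no front vowel follows. /ʃ/ is underlying.
The underlying form of 'seed' is therefore /viʃ/.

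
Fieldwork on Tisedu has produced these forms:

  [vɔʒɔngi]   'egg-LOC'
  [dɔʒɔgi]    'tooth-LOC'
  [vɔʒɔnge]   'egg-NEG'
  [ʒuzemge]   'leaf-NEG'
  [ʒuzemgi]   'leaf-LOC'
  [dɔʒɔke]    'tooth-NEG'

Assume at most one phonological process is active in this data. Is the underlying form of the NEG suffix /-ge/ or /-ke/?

/-ke/

The NEG morpheme has two allomorphs, [-ge] and [-ke].
By contrast the LOC suffix keeps its initial [g] throughout — that segment must be underlying.
The NEG suffix is therefore /-ke/ underlyingly, with post-nasal voicing: voiceless stops become voiced after a nasal.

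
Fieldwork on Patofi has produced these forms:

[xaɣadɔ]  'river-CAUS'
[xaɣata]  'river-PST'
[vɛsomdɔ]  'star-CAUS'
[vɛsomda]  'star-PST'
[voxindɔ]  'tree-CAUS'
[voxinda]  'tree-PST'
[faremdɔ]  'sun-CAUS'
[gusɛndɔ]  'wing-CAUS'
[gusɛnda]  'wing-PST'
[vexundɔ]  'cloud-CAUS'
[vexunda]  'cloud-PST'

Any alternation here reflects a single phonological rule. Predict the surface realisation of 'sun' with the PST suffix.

[faremda]

The PST morpheme has two allomorphs, [-da] and [-ta].
The CAUS suffix, which begins with [d], is invariant after every stem; so [d] is not altered by any rule here.
The PST suffix is therefore /-ta/ underlyingly, with post-nasal voicing: voiceless stops become voiced after a nasal.
After 'sun', which ends in a nasal, the suffix surfaces as [-da], giving [faremda].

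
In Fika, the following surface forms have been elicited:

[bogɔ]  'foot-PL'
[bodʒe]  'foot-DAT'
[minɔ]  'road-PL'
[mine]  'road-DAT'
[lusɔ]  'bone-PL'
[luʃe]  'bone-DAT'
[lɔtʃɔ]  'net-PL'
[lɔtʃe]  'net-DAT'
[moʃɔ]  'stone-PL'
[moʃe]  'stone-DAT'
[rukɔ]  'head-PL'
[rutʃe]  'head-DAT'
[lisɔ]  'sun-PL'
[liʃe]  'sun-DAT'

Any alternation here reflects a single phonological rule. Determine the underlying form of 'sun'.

/lis/

In [lisɔ] and [liʃe] the final segment of 'sun' alternates: [s] ~ [ʃ].
Compare 'stone', with invariant [ʃ] in [moʃɔ] and [moʃe]: an analysis with underlying /ʃ/ and a rule producing [s] before the PL suffix would wrongly predict alternation here too.
The alternation reflects palatalization before a front vowel: /k/, /g/ and /s/ become palato-alveolar [tʃ], [dʒ] and [ʃ] before a front vowel. /s/ is underlying.
Hence 'sun' is /lis/ underlyingly.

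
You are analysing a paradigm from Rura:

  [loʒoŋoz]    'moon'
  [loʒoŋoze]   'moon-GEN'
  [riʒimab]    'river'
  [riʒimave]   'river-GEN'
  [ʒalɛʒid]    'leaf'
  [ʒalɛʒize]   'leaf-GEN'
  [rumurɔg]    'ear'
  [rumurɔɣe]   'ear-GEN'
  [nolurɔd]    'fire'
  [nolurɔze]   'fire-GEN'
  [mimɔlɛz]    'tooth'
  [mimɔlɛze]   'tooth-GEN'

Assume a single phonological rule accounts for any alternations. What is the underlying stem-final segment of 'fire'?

/d/

In [nolurɔd] and [nolurɔze] the final segment of 'fire' alternates: [d] ~ [z].
But 'tooth' keeps [z] in both environments ([mimɔlɛz], [mimɔlɛze]), so there is no rule changing /z/ to [d] in isolation.
The alternation reflects intervocalic spirantization: voiced stops become fricatives between vowels. /d/ is underlying.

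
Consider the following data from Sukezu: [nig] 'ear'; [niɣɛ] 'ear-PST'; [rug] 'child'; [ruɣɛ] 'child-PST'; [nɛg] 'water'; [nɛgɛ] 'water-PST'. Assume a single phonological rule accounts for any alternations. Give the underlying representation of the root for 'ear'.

In [nig] and [niɣɛ] the final segment of 'ear' alternates: [g] ~ [ɣ].
But 'water' keeps [g] in both environments ([nɛg], [nɛgɛ]), so there is no rule changing /g/ to [ɣ] before the PST suffix.
The underlying segment must be /ɣ/; voiced fricatives become stops word-finally, yielding [g] there.
The underlying form of 'ear' is therefore /niɣ/.

/niɣ/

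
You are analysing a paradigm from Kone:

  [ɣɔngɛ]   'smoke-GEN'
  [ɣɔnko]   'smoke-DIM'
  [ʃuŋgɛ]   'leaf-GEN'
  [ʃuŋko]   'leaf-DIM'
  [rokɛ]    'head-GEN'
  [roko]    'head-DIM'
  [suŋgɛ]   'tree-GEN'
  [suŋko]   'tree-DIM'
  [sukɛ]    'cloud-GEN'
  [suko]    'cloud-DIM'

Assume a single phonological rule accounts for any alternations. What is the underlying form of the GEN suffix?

/-gɛ/

The GEN suffix surfaces as [-gɛ] and [-kɛ], depending on the final segment of the stem.
The DIM suffix, which begins with [k], is invariant after every stem; so [k] is not altered by any rule here.
So the underlying form is /-gɛ/, and voiced stops become voiceless after a vowel.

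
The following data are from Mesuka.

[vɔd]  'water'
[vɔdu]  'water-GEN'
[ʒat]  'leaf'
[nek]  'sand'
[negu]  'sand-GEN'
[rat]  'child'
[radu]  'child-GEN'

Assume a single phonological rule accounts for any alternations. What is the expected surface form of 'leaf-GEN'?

[ʒadu]

The root 'child' surfaces as [rat] and [radu], with a stem-final [t] ~ [d] alternation.
Compare 'water', with invariant [d] in [vɔd] and [vɔdu]: an analysis with underlying /d/ and a rule producing [t] in isolation would wrongly predict alternation here too.
The alternation reflects intervocalic voicing: voiceless stops become voiced between vowels. /t/ is underlying.
From [ʒat] the stem 'leaf' is /ʒat/; between vowels this yields [ʒadu].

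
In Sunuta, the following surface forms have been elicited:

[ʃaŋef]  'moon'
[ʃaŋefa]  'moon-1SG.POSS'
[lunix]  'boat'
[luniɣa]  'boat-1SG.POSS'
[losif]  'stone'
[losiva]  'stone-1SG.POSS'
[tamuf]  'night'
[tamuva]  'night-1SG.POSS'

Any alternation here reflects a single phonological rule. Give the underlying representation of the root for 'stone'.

/losiv/

In [losif] and [losiva] the final segment of 'stone' alternates: [f] ~ [v].
Compare 'moon', with invariant [f] in [ʃaŋef] and [ʃaŋefa]: an analysis with underlying /f/ and a rule producing [v] before the 1SG.POSS suffix would wrongly predict alternation here too.
The underlying segment must be /v/; voiced obstruents become voiceless word-finally, yielding [f] there.
The underlying form of 'stone' is therefore /losiv/.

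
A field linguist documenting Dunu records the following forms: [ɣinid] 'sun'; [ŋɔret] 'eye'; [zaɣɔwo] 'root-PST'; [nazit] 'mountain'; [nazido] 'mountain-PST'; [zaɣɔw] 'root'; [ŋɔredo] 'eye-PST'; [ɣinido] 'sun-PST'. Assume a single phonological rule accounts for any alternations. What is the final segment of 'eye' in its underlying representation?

The stem for 'eye' ends in [t] in [ŋɔret] but [d] in [ŋɔredo].
But 'sun' keeps [d] in both environments ([ɣinid], [ɣinido]), so there is no rule changing /d/ to [t] in isolation.
Therefore /t/ is basic and [d] is derived by intervocalic voicing (voiceless stops become voiced between vowels).

/t/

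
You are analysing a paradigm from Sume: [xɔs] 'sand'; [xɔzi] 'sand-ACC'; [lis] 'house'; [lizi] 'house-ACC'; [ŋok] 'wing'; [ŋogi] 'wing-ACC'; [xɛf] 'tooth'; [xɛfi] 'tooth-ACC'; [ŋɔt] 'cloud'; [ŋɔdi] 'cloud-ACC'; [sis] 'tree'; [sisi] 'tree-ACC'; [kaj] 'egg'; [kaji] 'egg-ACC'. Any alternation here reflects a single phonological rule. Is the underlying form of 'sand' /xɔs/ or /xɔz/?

/xɔz/

'sand' shows [s] ~ [z] at the end of the stem ([xɔs] vs [xɔzi]).
But 'tree' keeps [s] in both environments ([sis], [sisi]), so there is no rule changing /s/ to [z] before the ACC suffix.
The alternation reflects word-final obstruent devoicing: voiced obstruents become voiceless word-finally. /z/ is underlying.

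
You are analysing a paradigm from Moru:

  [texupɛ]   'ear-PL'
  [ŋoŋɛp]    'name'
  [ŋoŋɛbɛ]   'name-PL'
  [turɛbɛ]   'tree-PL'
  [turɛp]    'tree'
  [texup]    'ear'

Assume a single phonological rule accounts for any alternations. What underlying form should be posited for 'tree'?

The root 'tree' surfaces as [turɛp] and [turɛbɛ], with a stem-final [p] ~ [b] alternation.
If /p/ were underlying and a rule turned it into [b] before the PL suffix, 'ear' would also alternate; but it has [p] in both [texup] and [texupɛ].
Therefore /b/ is basic and [p] is derived by word-final obstruent devoicing (voiced obstruents become voiceless word-finally).
Hence 'tree' is /turɛb/ underlyingly.

/turɛb/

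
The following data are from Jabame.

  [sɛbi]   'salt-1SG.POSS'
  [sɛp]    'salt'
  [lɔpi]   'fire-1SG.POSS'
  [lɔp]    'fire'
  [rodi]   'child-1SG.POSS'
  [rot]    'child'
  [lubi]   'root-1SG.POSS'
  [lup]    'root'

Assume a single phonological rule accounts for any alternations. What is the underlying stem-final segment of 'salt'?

/b/

The root 'salt' surfaces as [sɛbi] and [sɛp], with a stem-final [b] ~ [p] alternation.
Compare 'fire', with invariant [p] in [lɔpi] and [lɔp]: an analysis with underlying /p/ and a rule producing [b] before the 1SG.POSS suffix would wrongly predict alternation here too.
So /b/ is underlying, and a rule of word-final obstruent devoicing — voiced obstruents become voiceless word-finally — gives [p].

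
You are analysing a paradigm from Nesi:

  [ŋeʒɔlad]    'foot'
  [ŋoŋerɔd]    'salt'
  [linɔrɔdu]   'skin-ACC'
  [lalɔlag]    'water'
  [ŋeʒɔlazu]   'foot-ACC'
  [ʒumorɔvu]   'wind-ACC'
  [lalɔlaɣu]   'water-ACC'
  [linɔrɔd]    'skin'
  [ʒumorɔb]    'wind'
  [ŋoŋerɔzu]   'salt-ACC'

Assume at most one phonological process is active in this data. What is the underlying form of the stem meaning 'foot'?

/ŋeʒɔlaz/

The root 'foot' surfaces as [ŋeʒɔlazu] and [ŋeʒɔlad], with a stem-final [z] ~ [d] alternation.
But 'skin' keeps [d] in both environments ([linɔrɔdu], [linɔrɔd]), so there is no rule changing /d/ to [z] before the ACC suffix.
So /z/ is underlying, and a rule of word-final hardening — voiced fricatives become stops word-finally — gives [d].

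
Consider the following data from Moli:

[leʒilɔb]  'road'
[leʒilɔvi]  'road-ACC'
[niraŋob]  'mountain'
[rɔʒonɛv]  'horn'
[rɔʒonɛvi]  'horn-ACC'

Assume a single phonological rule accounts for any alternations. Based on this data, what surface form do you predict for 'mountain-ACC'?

[niraŋovi]

The root 'road' surfaces as [leʒilɔb] and [leʒilɔvi], with a stem-final [b] ~ [v] alternation.
But 'horn' keeps [v] in both environments ([rɔʒonɛv], [rɔʒonɛvi]), so there is no rule changing /v/ to [b] in isolation.
The underlying segment must be /b/; voiced stops become fricatives between vowels, yielding [v] there.
The one attested form of 'mountain', [niraŋob], shows underlying /niraŋob/. Applying the same rule between vowels gives [niraŋovi].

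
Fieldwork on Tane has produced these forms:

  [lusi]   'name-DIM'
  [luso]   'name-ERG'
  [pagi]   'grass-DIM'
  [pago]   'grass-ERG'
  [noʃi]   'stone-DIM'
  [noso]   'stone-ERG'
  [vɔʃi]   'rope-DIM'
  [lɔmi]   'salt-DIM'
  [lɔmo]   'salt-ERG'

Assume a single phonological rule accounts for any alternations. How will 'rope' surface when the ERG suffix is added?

The root 'stone' surfaces as [noʃi] and [noso], with a stem-final [ʃ] ~ [s] alternation.
But 'name' keeps [s] in both environments ([lusi], [luso]), so there is no rule changing /s/ to [ʃ] before the DIM suffix.
The alternation reflects depalatalization: palato-alveolar /ʃ/ becomes [s] when no front vowel follows. /ʃ/ is underlying.
From [vɔʃi] the stem 'rope' is /vɔʃ/; when no front vowel follows this yields [vɔso].

[vɔso]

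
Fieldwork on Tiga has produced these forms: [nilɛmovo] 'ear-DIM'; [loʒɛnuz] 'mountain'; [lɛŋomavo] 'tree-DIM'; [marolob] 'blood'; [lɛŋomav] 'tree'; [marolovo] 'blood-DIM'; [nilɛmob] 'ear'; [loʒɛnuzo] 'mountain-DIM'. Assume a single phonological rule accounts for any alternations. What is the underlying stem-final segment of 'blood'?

'blood' shows [v] ~ [b] at the end of the stem ([marolovo] vs [marolob]).
The stem 'tree' ([lɛŋomavo], [lɛŋomav]) shows [v] unchanged in both environments, so [v] cannot be basic with [b] derived in isolation.
The underlying segment must be /b/; voiced stops become fricatives between vowels, yielding [v] there.

/b/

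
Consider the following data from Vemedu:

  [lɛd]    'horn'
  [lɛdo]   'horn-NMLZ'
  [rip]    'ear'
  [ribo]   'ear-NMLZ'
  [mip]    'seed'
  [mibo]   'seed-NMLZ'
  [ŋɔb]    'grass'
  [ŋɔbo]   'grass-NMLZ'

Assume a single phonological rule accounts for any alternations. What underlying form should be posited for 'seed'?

/mip/

The root 'seed' surfaces as [mip] and [mibo], with a stem-final [p] ~ [b] alternation.
Compare 'grass', with invariant [b] in [ŋɔb] and [ŋɔbo]: an analysis with underlying /b/ and a rule producing [p] in isolation would wrongly predict alternation here too.
The underlying segment must be /p/; voiceless stops become voiced between vowels, yielding [b] there.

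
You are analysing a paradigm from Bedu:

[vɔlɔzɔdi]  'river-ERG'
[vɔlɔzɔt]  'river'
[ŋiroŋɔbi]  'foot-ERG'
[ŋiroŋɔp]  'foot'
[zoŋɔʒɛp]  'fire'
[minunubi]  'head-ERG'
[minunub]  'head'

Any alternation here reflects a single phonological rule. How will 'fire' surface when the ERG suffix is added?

'foot' shows [b] ~ [p] at the end of the stem ([ŋiroŋɔbi] vs [ŋiroŋɔp]).
The stem 'head' ([minunubi], [minunub]) shows [b] unchanged in both environments, so [b] cannot be basic with [p] derived in isolation.
The alternation reflects intervocalic voicing: voiceless stops become voiced between vowels. /p/ is underlying.
The one attested form of 'fire', [zoŋɔʒɛp], shows underlying /zoŋɔʒɛp/. Applying the same rule between vowels gives [zoŋɔʒɛbi].

[zoŋɔʒɛbi]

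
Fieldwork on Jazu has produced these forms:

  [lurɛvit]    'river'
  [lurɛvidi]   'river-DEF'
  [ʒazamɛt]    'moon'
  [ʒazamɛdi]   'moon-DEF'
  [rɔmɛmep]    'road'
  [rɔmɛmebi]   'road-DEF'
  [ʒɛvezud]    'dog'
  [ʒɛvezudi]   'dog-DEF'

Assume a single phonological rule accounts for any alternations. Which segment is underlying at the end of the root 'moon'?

/t/

'moon' shows [t] ~ [d] at the end of the stem ([ʒazamɛt] vs [ʒazamɛdi]).
If /d/ were underlying and a rule turned it into [t] in isolation, 'dog' would also alternate; but it has [d] in both [ʒɛvezud] and [ʒɛvezudi].
The alternation reflects intervocalic voicing: voiceless stops become voiced between vowels. /t/ is underlying.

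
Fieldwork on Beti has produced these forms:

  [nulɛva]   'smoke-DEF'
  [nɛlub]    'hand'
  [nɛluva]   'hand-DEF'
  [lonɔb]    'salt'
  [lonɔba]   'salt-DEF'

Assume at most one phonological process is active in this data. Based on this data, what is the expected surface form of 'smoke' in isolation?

The root 'hand' surfaces as [nɛlub] and [nɛluva], with a stem-final [b] ~ [v] alternation.
But 'salt' keeps [b] in both environments ([lonɔb], [lonɔba]), so there is no rule changing /b/ to [v] before the DEF suffix.
The underlying segment must be /v/; voiced fricatives become stops word-finally, yielding [b] there.
The one attested form of 'smoke', [nulɛva], shows underlying /nulɛv/. Applying the same rule word-finally gives [nulɛb].

[nulɛb]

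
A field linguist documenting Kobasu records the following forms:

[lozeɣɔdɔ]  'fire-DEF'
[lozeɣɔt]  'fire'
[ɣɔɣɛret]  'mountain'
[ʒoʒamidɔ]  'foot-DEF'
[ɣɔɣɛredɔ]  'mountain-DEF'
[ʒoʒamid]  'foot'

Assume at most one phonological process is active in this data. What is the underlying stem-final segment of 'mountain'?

In [ɣɔɣɛredɔ] and [ɣɔɣɛret] the final segment of 'mountain' alternates: [d] ~ [t].
But 'foot' keeps [d] in both environments ([ʒoʒamidɔ], [ʒoʒamid]), so there is no rule changing /d/ to [t] in isolation.
So /t/ is underlying, and a rule of intervocalic voicing — voiceless stops become voiced between vowels — gives [d].

/t/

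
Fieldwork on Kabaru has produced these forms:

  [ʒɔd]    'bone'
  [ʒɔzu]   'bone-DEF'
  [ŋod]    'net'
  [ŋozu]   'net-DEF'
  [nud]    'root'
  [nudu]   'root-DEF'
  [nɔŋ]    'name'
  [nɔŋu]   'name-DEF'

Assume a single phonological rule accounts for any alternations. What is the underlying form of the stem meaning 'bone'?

The stem for 'bone' ends in [d] in [ʒɔd] but [z] in [ʒɔzu].
If /d/ were underlying and a rule turned it into [z] before the DEF suffix, 'root' would also alternate; but it has [d] in both [nud] and [nudu].
The underlying segment must be /z/; voiced fricatives become stops word-finally, yielding [d] there.
The underlying form of 'bone' is therefore /ʒɔz/.

/ʒɔz/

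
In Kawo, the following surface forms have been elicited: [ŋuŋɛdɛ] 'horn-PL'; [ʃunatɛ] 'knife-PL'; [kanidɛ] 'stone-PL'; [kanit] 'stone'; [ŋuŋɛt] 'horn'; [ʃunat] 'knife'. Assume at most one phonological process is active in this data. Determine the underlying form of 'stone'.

'stone' shows [d] ~ [t] at the end of the stem ([kanidɛ] vs [kanit]).
The stem 'knife' ([ʃunatɛ], [ʃunat]) shows [t] unchanged in both environments, so [t] cannot be basic with [d] derived before the PL suffix.
The alternation reflects word-final obstruent devoicing: voiced obstruents become voiceless word-finally. /d/ is underlying.

/kanid/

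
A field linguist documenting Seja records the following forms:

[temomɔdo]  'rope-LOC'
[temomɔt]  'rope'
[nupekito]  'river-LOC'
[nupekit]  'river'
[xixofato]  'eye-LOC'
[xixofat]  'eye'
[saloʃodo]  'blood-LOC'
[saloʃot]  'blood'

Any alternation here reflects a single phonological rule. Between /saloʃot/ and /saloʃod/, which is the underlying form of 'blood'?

The root 'blood' surfaces as [saloʃodo] and [saloʃot], with a stem-final [d] ~ [t] alternation.
But 'eye' keeps [t] in both environments ([xixofato], [xixofat]), so there is no rule changing /t/ to [d] before the LOC suffix.
The alternation reflects word-final obstruent devoicing: voiced obstruents become voiceless word-finally. /d/ is underlying.

/saloʃod/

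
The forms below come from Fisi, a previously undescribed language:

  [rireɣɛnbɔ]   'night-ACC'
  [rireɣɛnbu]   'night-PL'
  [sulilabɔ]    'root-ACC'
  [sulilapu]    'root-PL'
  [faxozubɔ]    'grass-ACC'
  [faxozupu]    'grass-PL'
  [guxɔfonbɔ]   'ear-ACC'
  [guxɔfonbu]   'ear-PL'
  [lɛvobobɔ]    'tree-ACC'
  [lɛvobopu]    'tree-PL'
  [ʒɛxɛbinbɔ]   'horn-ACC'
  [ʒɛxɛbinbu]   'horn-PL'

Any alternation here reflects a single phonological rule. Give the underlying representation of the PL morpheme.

/-pu/

The PL suffix surfaces as [-bu] and [-pu], depending on the final segment of the stem.
By contrast the ACC suffix keeps its initial [b] throughout — that segment must be underlying.
So the underlying form is /-pu/, and voiceless stops become voiced after a nasal.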